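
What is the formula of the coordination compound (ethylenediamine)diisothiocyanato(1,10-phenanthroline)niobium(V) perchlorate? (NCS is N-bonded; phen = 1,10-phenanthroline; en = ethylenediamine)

Ligands: 2 isothiocyanato (NCS, -1), 1 1,10-phenanthroline (phen, neutral), 1 ethylenediamine (en, neutral). Ligand charge sum = -2.
With Nb in oxidation state +5, the complex ion is [Nb...]^3+.
Charge balance with perchlorate (-1) requires 1 complex ion per 3 perchlorate.

[Nb(en)(NCS)2(phen)](ClO4)3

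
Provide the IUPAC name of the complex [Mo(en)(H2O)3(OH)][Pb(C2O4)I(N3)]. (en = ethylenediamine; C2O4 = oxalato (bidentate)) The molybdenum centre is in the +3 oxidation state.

triaqua(ethylenediamine)hydroxomolybdenum(III) azidoiodooxalatoplumbate(II)

Mo is given as +3; the cation's ligand charges sum to -1, so the complex cation is 2+.
A 1:1 salt means the anion carries the equal and opposite charge, 2−.
Anion: ligand charges sum to -4; for the ion to be 2−, Pb = +2.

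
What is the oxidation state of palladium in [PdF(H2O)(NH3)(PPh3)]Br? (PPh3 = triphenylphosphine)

1 bromide outside the brackets (-1 each) → the complex ion is 1+.
Ligand charges: 1×H2O neutral; 1×NH3 neutral; 1×PPh3 neutral; 1×F = -1; sum -1.
Pd + (-1) = 1+ ⇒ Pd is +2.

+2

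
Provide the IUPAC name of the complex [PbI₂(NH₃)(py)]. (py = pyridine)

There is no counter-ion, so the complex is neutral overall.
Ligand charges: 1×ammine (neutral), 1×pyridine (neutral), 2×iodo (-1 each); total -2. So Pb + (-2) = 0, giving Pb = +2.
Ligands are named alphabetically: ammine before iodo before pyridine.

amminediiodo(pyridine)lead(II)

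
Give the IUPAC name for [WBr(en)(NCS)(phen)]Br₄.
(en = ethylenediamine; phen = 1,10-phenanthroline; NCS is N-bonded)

The 4 bromide counter-ions carry a total charge of -4, so each complex ion is 4+.
Ligand charges: 1×bromo (-1 each), 1×ethylenediamine (neutral), 1×1,10-phenanthroline (neutral), 1×isothiocyanato (-1 each); total -2. So W + (-2) = 4+, giving W = +6.
Ligands are named alphabetically: bromo before ethylenediamine before isothiocyanato before phenanthroline.

bromo(ethylenediamine)isothiocyanato(1,10-phenanthroline)tungsten(VI) bromide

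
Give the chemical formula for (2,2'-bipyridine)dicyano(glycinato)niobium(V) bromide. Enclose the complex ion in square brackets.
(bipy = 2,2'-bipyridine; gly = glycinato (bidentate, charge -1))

[Nb(bipy)(CN)2(gly)]Br2

Ligands: 1 2,2'-bipyridine (bipy, neutral), 2 cyano (CN, -1), 1 glycinato (gly, -1). Ligand charge sum = -3.
With Nb in oxidation state +5, the complex ion is [Nb...]^2+.
Charge balance with bromide (-1) requires 1 complex ion per 2 bromide.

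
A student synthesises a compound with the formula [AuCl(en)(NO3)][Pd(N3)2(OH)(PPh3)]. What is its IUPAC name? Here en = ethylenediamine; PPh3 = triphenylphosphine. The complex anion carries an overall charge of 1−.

chloro(ethylenediamine)nitratogold(III) diazidohydroxo(triphenylphosphine)palladate(II)

The complex anion is given as 1−; its ligand charges sum to -3, so Pd = +2.
A 1:1 salt means the cation carries the equal and opposite charge, 1+.
Cation: ligand charges sum to -2; for the ion to be 1+, Au = +3.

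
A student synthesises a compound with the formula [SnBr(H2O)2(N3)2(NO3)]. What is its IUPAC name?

There is no counter-ion, so the complex is neutral overall.
Ligand charges: 1×nitrato (-1 each), 1×bromo (-1 each), 2×azido (-1 each), 2×aqua (neutral); total -4. So Sn + (-4) = 0, giving Sn = +4.
Ligands are named alphabetically: aqua before azido before bromo before nitrato.

diaquadiazidobromonitratotin(IV)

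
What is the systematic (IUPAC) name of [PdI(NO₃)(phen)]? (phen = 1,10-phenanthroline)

There is no counter-ion, so the complex is neutral overall.
Ligand charges: 1×1,10-phenanthroline (neutral), 1×iodo (-1 each), 1×nitrato (-1 each); total -2. So Pd + (-2) = 0, giving Pd = +2.
Ligands are named alphabetically: iodo before nitrato before phenanthroline.

iodonitrato(1,10-phenanthroline)palladium(II)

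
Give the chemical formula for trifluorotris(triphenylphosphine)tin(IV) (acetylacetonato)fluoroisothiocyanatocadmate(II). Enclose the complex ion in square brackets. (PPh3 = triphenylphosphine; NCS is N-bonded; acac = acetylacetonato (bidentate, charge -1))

Cation [Sn…]: ligand charges -3, Sn(IV) ⇒ ion charge 1+.
Anion [Cd…]: ligand charges -3, Cd(II) ⇒ ion charge 1−.
One 1+ cation balances one 1− anion.

[SnF3(PPh3)3][Cd(acac)F(NCS)]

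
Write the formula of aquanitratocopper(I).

Ligands: 1 nitrato (NO3, -1), 1 aqua (H2O, neutral). Ligand charge sum = -1.
With Cu in oxidation state +1, the complex ion is [Cu...].

[Cu(H2O)(NO3)]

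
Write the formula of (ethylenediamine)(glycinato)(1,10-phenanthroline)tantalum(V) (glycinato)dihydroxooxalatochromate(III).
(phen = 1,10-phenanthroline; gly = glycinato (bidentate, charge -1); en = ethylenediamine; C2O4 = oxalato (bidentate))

Cation [Ta…]: ligand charges -1, Ta(V) ⇒ ion charge 4+.
Anion [Cr…]: ligand charges -5, Cr(III) ⇒ ion charge 2−.

[Ta(en)(gly)(phen)][Cr(C2O4)(gly)(OH)2]2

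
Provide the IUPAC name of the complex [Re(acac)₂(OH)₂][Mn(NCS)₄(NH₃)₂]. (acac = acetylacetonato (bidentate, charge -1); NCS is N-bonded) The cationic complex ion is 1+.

The complex cation is given as 1+; its ligand charges sum to -4, so Re = +5.
A 1:1 salt means the anion carries the equal and opposite charge, 1−.
Anion: ligand charges sum to -4; for the ion to be 1−, Mn = +3.

bis(acetylacetonato)dihydroxorhenium(V) diamminetetraisothiocyanatomanganate(III)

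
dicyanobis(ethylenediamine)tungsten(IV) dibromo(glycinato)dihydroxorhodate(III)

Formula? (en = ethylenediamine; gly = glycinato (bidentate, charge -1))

[W(CN)2(en)2][RhBr2(gly)(OH)2]

Cation [W…]: ligand charges -2, W(IV) ⇒ ion charge 2+.
Anion [Rh…]: ligand charges -5, Rh(III) ⇒ ion charge 2−.
One 2+ cation balances one 2− anion.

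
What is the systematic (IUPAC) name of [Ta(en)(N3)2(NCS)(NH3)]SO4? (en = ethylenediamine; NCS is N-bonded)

amminediazido(ethylenediamine)isothiocyanatotantalum(V) sulfate

The 1 sulfate counter-ion carries a total charge of -2, so each complex ion is 2+.
Ligand charges: 1×ethylenediamine (neutral), 1×isothiocyanato (-1 each), 1×ammine (neutral), 2×azido (-1 each); total -3. So Ta + (-3) = 2+, giving Ta = +5.
Ligands are named alphabetically: ammine before azido before ethylenediamine before isothiocyanato.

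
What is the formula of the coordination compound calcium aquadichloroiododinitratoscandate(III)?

Ligands: 2 nitrato (NO3, -1), 2 chloro (Cl, -1), 1 aqua (H2O, neutral), 1 iodo (I, -1). Ligand charge sum = -5.
Charge balance with calcium (+2) requires 1 complex ion per 1 calcium.

Ca[ScCl2(H2O)I(NO3)2]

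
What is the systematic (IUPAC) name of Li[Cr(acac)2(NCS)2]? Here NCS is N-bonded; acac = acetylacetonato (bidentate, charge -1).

lithium bis(acetylacetonato)diisothiocyanatochromate(III)

The 1 lithium counter-ion carries a total charge of +1, so each complex ion is 1−.
Ligand charges: 2×isothiocyanato (-1 each), 2×acetylacetonato (-1 each); total -4. So Cr + (-4) = 1−, giving Cr = +3.
Ligands are named alphabetically: acetylacetonato before isothiocyanato.
The complex ion is anionic, so chromium takes the -ate form chromate(III).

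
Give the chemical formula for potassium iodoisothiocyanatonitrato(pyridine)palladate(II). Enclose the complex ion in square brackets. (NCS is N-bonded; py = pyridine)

Ligands: 1 isothiocyanato (NCS, -1), 1 iodo (I, -1), 1 pyridine (py, neutral), 1 nitrato (NO3, -1). Ligand charge sum = -3.
With Pd in oxidation state +2, the complex ion is [Pd...]^1−.
Charge balance with potassium (+1) requires 1 complex ion per 1 potassium.

K[PdI(NCS)(NO3)(py)]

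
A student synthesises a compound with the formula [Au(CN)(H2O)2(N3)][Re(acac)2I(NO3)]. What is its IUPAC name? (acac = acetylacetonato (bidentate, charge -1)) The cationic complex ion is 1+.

Both ions are complex: the cation is named first with the plain metal name, the anion second with the -ate form; each ion's ligands are alphabetised independently.
The complex cation is given as 1+; its ligand charges sum to -2, so Au = +3.
A 1:1 salt means the anion carries the equal and opposite charge, 1−.
Anion: ligand charges sum to -4; for the ion to be 1−, Re = +3.

diaquaazidocyanogold(III) bis(acetylacetonato)iodonitratorhenate(III)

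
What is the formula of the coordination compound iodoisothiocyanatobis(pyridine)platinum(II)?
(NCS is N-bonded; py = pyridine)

[PtI(NCS)(py)2]

Ligands: 1 isothiocyanato (NCS, -1), 1 iodo (I, -1), 2 pyridine (py, neutral). Ligand charge sum = -2.
With Pt in oxidation state +2, the complex ion is [Pt...].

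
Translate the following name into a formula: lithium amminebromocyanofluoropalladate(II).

Ligands: 1 cyano (CN, -1), 1 bromo (Br, -1), 1 fluoro (F, -1), 1 ammine (NH3, neutral). Ligand charge sum = -3.
With Pd in oxidation state +2, the complex ion is [Pd...]^1−.
Charge balance with lithium (+1) requires 1 complex ion per 1 lithium.

Li[PdBr(CN)F(NH3)]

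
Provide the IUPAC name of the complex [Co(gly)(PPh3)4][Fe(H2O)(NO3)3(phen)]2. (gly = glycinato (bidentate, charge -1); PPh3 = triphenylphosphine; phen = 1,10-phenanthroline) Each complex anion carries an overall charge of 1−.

(glycinato)tetrakis(triphenylphosphine)cobalt(III) aquatrinitrato(1,10-phenanthroline)ferrate(II)

Both ions are complex: the cation is named first with the plain metal name, the anion second with the -ate form; each ion's ligands are alphabetised independently.
The complex anion is given as 1−; its ligand charges sum to -3, so Fe = +2.
With 2 anions per cation, the cation must be 2×1 = 2+.
Cation: ligand charges sum to -1; for the ion to be 2+, Co = +3.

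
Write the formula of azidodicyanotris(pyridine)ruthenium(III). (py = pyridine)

[Ru(CN)2(N3)(py)3]

Ligands: 3 pyridine (py, neutral), 1 azido (N3, -1), 2 cyano (CN, -1). Ligand charge sum = -3.
With Ru in oxidation state +3, the complex ion is [Ru...].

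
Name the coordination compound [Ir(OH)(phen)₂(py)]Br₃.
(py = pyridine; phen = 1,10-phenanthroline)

The 3 bromide counter-ions carry a total charge of -3, so each complex ion is 3+.
Ligand charges: 1×hydroxo (-1 each), 1×pyridine (neutral), 2×1,10-phenanthroline (neutral); total -1. So Ir + (-1) = 3+, giving Ir = +4.
Ligands are named alphabetically: hydroxo before phenanthroline before pyridine.

hydroxobis(1,10-phenanthroline)(pyridine)iridium(IV) bromide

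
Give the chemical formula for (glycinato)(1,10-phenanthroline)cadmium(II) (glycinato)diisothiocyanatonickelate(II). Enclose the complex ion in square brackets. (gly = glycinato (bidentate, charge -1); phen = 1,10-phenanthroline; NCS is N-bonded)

[Cd(gly)(phen)][Ni(gly)(NCS)2]

Cation [Cd…]: ligand charges -1, Cd(II) ⇒ ion charge 1+.
Anion [Ni…]: ligand charges -3, Ni(II) ⇒ ion charge 1−.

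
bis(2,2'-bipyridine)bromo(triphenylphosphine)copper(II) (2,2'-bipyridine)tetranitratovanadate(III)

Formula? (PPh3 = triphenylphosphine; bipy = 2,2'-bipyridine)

Cation [Cu…]: ligand charges -1, Cu(II) ⇒ ion charge 1+.
Anion [V…]: ligand charges -4, V(III) ⇒ ion charge 1−.
One 1+ cation balances one 1− anion.

[Cu(bipy)2Br(PPh3)][V(bipy)(NO3)4]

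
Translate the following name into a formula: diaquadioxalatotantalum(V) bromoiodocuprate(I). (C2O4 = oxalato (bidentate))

Cation [Ta…]: ligand charges -4, Ta(V) ⇒ ion charge 1+.
Anion [Cu…]: ligand charges -2, Cu(I) ⇒ ion charge 1−.
One 1+ cation balances one 1− anion.

[Ta(C2O4)2(H2O)2][CuBrI]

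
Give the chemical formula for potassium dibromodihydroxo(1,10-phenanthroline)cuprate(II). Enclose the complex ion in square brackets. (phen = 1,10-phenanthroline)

K2[CuBr2(OH)2(phen)]

Ligands: 2 hydroxo (OH, -1), 2 bromo (Br, -1), 1 1,10-phenanthroline (phen, neutral). Ligand charge sum = -4.
Charge balance with potassium (+1) requires 1 complex ion per 2 potassium.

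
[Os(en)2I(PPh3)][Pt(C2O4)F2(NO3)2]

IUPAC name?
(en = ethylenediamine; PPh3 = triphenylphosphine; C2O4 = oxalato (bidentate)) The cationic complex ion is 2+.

bis(ethylenediamine)iodo(triphenylphosphine)osmium(III) difluorodinitratooxalatoplatinate(IV)

Both ions are complex: the cation is named first with the plain metal name, the anion second with the -ate form; each ion's ligands are alphabetised independently.
The complex cation is given as 2+; its ligand charges sum to -1, so Os = +3.
A 1:1 salt means the anion carries the equal and opposite charge, 2−.
Anion: ligand charges sum to -6; for the ion to be 2−, Pt = +4.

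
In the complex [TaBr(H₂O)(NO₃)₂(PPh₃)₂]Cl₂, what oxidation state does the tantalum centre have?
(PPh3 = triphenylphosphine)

+5

2 chloride outside the brackets (-1 each) → the complex ion is 2+.
Ligand charges: 1×Br = -1; 2×PPh3 neutral; 2×NO3 = -2; 1×H2O neutral; sum -3.
Ta + (-3) = 2+ ⇒ Ta is +5.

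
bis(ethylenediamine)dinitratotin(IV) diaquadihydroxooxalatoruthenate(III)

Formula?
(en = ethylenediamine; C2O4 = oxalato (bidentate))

Cation [Sn…]: ligand charges -2, Sn(IV) ⇒ ion charge 2+.
Anion [Ru…]: ligand charges -4, Ru(III) ⇒ ion charge 1−.

[Sn(en)2(NO3)2][Ru(C2O4)(H2O)2(OH)2]2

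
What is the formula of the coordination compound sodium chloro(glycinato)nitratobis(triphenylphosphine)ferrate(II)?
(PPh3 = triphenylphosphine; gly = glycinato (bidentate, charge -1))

Ligands: 1 chloro (Cl, -1), 1 nitrato (NO3, -1), 2 triphenylphosphine (PPh3, neutral), 1 glycinato (gly, -1). Ligand charge sum = -3.
With Fe in oxidation state +2, the complex ion is [Fe...]^1−.
Charge balance with sodium (+1) requires 1 complex ion per 1 sodium.

Na[FeCl(gly)(NO3)(PPh3)2]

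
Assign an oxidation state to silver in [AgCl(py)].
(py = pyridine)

+1

No counter-ion: the bracketed complex is neutral.
Ligand charges: 1×Cl = -1; 1×py neutral; sum -1.
Ag + (-1) = 0 ⇒ Ag is +1.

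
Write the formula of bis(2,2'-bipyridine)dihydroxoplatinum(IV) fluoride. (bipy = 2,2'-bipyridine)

Ligands: 2 hydroxo (OH, -1), 2 2,2'-bipyridine (bipy, neutral). Ligand charge sum = -2.
With Pt in oxidation state +4, the complex ion is [Pt...]^2+.
Charge balance with fluoride (-1) requires 1 complex ion per 2 fluoride.

[Pt(bipy)2(OH)2]F2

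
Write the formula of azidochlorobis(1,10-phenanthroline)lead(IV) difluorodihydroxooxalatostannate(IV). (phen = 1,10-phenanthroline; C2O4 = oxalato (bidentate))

Cation [Pb…]: ligand charges -2, Pb(IV) ⇒ ion charge 2+.
Anion [Sn…]: ligand charges -6, Sn(IV) ⇒ ion charge 2−.
One 2+ cation balances one 2− anion.

[PbCl(N3)(phen)2][Sn(C2O4)F2(OH)2]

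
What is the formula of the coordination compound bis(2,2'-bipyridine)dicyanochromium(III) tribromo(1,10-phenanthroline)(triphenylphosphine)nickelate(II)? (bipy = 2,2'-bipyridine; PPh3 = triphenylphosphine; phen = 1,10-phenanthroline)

[Cr(bipy)2(CN)2][NiBr3(phen)(PPh3)]

Cation [Cr…]: ligand charges -2, Cr(III) ⇒ ion charge 1+.
Anion [Ni…]: ligand charges -3, Ni(II) ⇒ ion charge 1−.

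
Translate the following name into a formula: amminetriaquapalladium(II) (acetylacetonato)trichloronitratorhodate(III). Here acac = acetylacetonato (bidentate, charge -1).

[Pd(H2O)3(NH3)][Rh(acac)Cl3(NO3)]

Cation [Pd…]: ligand charges 0, Pd(II) ⇒ ion charge 2+.
Anion [Rh…]: ligand charges -5, Rh(III) ⇒ ion charge 2−.
One 2+ cation balances one 2− anion.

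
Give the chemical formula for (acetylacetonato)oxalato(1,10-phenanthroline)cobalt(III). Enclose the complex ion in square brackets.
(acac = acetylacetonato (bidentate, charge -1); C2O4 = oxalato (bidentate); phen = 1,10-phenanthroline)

[Co(acac)(C2O4)(phen)]

Ligands: 1 acetylacetonato (acac, -1), 1 oxalato (C2O4, -2), 1 1,10-phenanthroline (phen, neutral). Ligand charge sum = -3.
With Co in oxidation state +3, the complex ion is [Co...].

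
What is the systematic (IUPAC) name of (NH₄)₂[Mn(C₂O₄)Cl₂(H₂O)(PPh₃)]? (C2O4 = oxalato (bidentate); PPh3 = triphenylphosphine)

The 2 ammonium counter-ions carry a total charge of +2, so each complex ion is 2−.
Ligand charges: 1×oxalato (-2 each), 2×chloro (-1 each), 1×triphenylphosphine (neutral), 1×aqua (neutral); total -4. So Mn + (-4) = 2−, giving Mn = +2.
Ligands are named alphabetically: aqua before chloro before oxalato before triphenylphosphine.
The complex ion is anionic, so manganese takes the -ate form manganate(II).

ammonium aquadichlorooxalato(triphenylphosphine)manganate(II)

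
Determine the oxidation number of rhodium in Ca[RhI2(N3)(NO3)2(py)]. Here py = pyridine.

1 calcium outside the brackets (+2 each) → the complex ion is 2−.
Ligand charges: 2×I = -2; 2×NO3 = -2; 1×N3 = -1; 1×py neutral; sum -5.
Rh + (-5) = 2− ⇒ Rh is +3.

+3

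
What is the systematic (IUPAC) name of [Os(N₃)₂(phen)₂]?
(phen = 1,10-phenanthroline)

There is no counter-ion, so the complex is neutral overall.
Ligand charges: 2×azido (-1 each), 2×1,10-phenanthroline (neutral); total -2. So Os + (-2) = 0, giving Os = +2.
Ligands are named alphabetically: azido before phenanthroline.

diazidobis(1,10-phenanthroline)osmium(II)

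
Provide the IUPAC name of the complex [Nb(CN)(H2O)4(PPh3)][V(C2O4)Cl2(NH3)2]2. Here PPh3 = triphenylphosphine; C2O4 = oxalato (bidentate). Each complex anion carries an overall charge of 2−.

tetraaquacyano(triphenylphosphine)niobium(V) diamminedichlorooxalatovanadate(II)

The complex anion is given as 2−; its ligand charges sum to -4, so V = +2.
With 2 anions per cation, the cation must be 2×2 = 4+.
Cation: ligand charges sum to -1; for the ion to be 4+, Nb = +5.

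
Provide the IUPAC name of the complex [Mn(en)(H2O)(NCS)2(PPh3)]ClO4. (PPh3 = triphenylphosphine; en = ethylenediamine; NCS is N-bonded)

aqua(ethylenediamine)diisothiocyanato(triphenylphosphine)manganese(III) perchlorate

The 1 perchlorate counter-ion carries a total charge of -1, so each complex ion is 1+.
Ligand charges: 1×triphenylphosphine (neutral), 1×ethylenediamine (neutral), 1×aqua (neutral), 2×isothiocyanato (-1 each); total -2. So Mn + (-2) = 1+, giving Mn = +3.
Ligands are named alphabetically: aqua before ethylenediamine before isothiocyanato before triphenylphosphine.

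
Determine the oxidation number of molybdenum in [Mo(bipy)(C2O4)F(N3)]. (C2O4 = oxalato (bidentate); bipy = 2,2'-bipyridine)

+4

No counter-ion: the bracketed complex is neutral.
Ligand charges: 1×C2O4 = -2; 1×bipy neutral; 1×N3 = -1; 1×F = -1; sum -4.
Mo + (-4) = 0 ⇒ Mo is +4.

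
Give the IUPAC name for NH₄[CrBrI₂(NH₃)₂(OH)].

The 1 ammonium counter-ion carries a total charge of +1, so each complex ion is 1−.
Ligand charges: 1×hydroxo (-1 each), 1×bromo (-1 each), 2×iodo (-1 each), 2×ammine (neutral); total -4. So Cr + (-4) = 1−, giving Cr = +3.
The complex ion is anionic, so chromium takes the -ate form chromate(III).

ammonium diamminebromohydroxodiiodochromate(III)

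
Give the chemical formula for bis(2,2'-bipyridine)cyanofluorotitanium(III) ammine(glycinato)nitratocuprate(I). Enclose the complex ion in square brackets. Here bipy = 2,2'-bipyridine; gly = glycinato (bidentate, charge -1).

[Ti(bipy)2(CN)F][Cu(gly)(NH3)(NO3)]

Cation [Ti…]: ligand charges -2, Ti(III) ⇒ ion charge 1+.
Anion [Cu…]: ligand charges -2, Cu(I) ⇒ ion charge 1−.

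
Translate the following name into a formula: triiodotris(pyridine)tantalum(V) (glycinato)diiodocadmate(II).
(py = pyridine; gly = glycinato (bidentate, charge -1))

Cation [Ta…]: ligand charges -3, Ta(V) ⇒ ion charge 2+.
Anion [Cd…]: ligand charges -3, Cd(II) ⇒ ion charge 1−.
One 2+ cation requires 2 of the 1− anion.

[TaI3(py)3][Cd(gly)I2]2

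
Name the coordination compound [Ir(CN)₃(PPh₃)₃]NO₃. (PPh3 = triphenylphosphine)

The 1 nitrate counter-ion carries a total charge of -1, so each complex ion is 1+.
Ligand charges: 3×cyano (-1 each), 3×triphenylphosphine (neutral); total -3. So Ir + (-3) = 1+, giving Ir = +4.
Ligands are named alphabetically: cyano before triphenylphosphine.

tricyanotris(triphenylphosphine)iridium(IV) nitrate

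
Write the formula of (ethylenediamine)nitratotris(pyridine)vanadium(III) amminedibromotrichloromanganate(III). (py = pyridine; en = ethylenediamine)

Cation [V…]: ligand charges -1, V(III) ⇒ ion charge 2+.
Anion [Mn…]: ligand charges -5, Mn(III) ⇒ ion charge 2−.
One 2+ cation balances one 2− anion.

[V(en)(NO3)(py)3][MnBr2Cl3(NH3)]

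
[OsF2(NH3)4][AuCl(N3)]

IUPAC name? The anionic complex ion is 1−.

Both ions are complex: the cation is named first with the plain metal name, the anion second with the -ate form; each ion's ligands are alphabetised independently.
The complex anion is given as 1−; its ligand charges sum to -2, so Au = +1.
A 1:1 salt means the cation carries the equal and opposite charge, 1+.
Cation: ligand charges sum to -2; for the ion to be 1+, Os = +3.

tetraamminedifluoroosmium(III) azidochloroaurate(I)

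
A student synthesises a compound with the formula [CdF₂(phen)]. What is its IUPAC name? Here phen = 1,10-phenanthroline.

There is no counter-ion, so the complex is neutral overall.
Ligand charges: 1×1,10-phenanthroline (neutral), 2×fluoro (-1 each); total -2. So Cd + (-2) = 0, giving Cd = +2.
Ligands are named alphabetically: fluoro before phenanthroline.

difluoro(1,10-phenanthroline)cadmium(II)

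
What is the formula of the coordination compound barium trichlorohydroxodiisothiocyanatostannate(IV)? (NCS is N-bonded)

Ba[SnCl3(NCS)2(OH)]

Ligands: 1 hydroxo (OH, -1), 2 isothiocyanato (NCS, -1), 3 chloro (Cl, -1). Ligand charge sum = -6.
Charge balance with barium (+2) requires 1 complex ion per 1 barium.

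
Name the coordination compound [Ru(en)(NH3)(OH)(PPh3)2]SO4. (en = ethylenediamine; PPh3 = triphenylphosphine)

The 1 sulfate counter-ion carries a total charge of -2, so each complex ion is 2+.
Ligand charges: 1×hydroxo (-1 each), 1×ethylenediamine (neutral), 1×ammine (neutral), 2×triphenylphosphine (neutral); total -1. So Ru + (-1) = 2+, giving Ru = +3.
Ligands are named alphabetically: ammine before ethylenediamine before hydroxo before triphenylphosphine.

ammine(ethylenediamine)hydroxobis(triphenylphosphine)ruthenium(III) sulfate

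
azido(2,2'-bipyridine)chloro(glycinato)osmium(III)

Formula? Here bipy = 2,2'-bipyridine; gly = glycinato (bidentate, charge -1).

[Os(bipy)Cl(gly)(N3)]

Ligands: 1 2,2'-bipyridine (bipy, neutral), 1 chloro (Cl, -1), 1 azido (N3, -1), 1 glycinato (gly, -1). Ligand charge sum = -3.
With Os in oxidation state +3, the complex ion is [Os...].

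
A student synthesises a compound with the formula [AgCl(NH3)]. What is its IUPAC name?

amminechlorosilver(I)

There is no counter-ion, so the complex is neutral overall.
Ligand charges: 1×chloro (-1 each), 1×ammine (neutral); total -1. So Ag + (-1) = 0, giving Ag = +1.
Ligands are named alphabetically: ammine before chloro.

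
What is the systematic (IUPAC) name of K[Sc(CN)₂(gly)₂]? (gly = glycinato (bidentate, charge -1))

The 1 potassium counter-ion carries a total charge of +1, so each complex ion is 1−.
Ligand charges: 2×cyano (-1 each), 2×glycinato (-1 each); total -4. So Sc + (-4) = 1−, giving Sc = +3.
Ligands are named alphabetically: cyano before glycinato.
The complex ion is anionic, so scandium takes the -ate form scandate(III).

potassium dicyanobis(glycinato)scandate(III)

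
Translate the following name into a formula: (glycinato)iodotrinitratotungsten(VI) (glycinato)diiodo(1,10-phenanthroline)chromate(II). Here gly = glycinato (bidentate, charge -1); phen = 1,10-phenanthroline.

Cation [W…]: ligand charges -5, W(VI) ⇒ ion charge 1+.
Anion [Cr…]: ligand charges -3, Cr(II) ⇒ ion charge 1−.
One 1+ cation balances one 1− anion.

[W(gly)I(NO3)3][Cr(gly)I2(phen)]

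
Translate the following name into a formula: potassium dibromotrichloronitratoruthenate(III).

Ligands: 2 bromo (Br, -1), 1 nitrato (NO3, -1), 3 chloro (Cl, -1). Ligand charge sum = -6.
Charge balance with potassium (+1) requires 1 complex ion per 3 potassium.

K3[RuBr2Cl3(NO3)]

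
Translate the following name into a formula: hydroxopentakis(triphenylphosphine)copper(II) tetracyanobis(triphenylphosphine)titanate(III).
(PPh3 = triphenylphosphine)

Cation [Cu…]: ligand charges -1, Cu(II) ⇒ ion charge 1+.
Anion [Ti…]: ligand charges -4, Ti(III) ⇒ ion charge 1−.
One 1+ cation balances one 1− anion.

[Cu(OH)(PPh3)5][Ti(CN)4(PPh3)2]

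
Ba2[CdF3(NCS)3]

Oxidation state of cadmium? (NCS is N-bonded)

+2

2 barium outside the brackets (+2 each) → the complex ion is 4−.
Ligand charges: 3×NCS = -3; 3×F = -3; sum -6.
Cd + (-6) = 4− ⇒ Cd is +2.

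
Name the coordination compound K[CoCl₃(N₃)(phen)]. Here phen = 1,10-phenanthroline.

The 1 potassium counter-ion carries a total charge of +1, so each complex ion is 1−.
Ligand charges: 1×1,10-phenanthroline (neutral), 3×chloro (-1 each), 1×azido (-1 each); total -4. So Co + (-4) = 1−, giving Co = +3.
Ligands are named alphabetically: azido before chloro before phenanthroline.
The complex ion is anionic, so cobalt takes the -ate form cobaltate(III).

potassium azidotrichloro(1,10-phenanthroline)cobaltate(III)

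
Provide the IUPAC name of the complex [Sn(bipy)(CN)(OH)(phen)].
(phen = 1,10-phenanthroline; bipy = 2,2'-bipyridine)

(2,2'-bipyridine)cyanohydroxo(1,10-phenanthroline)tin(II)

There is no counter-ion, so the complex is neutral overall.
Ligand charges: 1×1,10-phenanthroline (neutral), 1×hydroxo (-1 each), 1×2,2'-bipyridine (neutral), 1×cyano (-1 each); total -2. So Sn + (-2) = 0, giving Sn = +2.
Ligands are named alphabetically: bipyridine before cyano before hydroxo before phenanthroline.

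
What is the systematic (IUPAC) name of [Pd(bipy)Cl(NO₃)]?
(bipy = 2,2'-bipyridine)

There is no counter-ion, so the complex is neutral overall.
Ligand charges: 1×2,2'-bipyridine (neutral), 1×nitrato (-1 each), 1×chloro (-1 each); total -2. So Pd + (-2) = 0, giving Pd = +2.
Ligands are named alphabetically: bipyridine before chloro before nitrato.

(2,2'-bipyridine)chloronitratopalladium(II)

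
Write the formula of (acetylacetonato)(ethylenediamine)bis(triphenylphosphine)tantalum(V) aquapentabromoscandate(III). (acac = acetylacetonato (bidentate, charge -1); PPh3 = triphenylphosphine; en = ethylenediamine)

[Ta(acac)(en)(PPh3)2][ScBr5(H2O)]2

Cation [Ta…]: ligand charges -1, Ta(V) ⇒ ion charge 4+.
Anion [Sc…]: ligand charges -5, Sc(III) ⇒ ion charge 2−.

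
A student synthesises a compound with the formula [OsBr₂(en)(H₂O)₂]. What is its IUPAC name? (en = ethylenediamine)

There is no counter-ion, so the complex is neutral overall.
Ligand charges: 2×bromo (-1 each), 2×aqua (neutral), 1×ethylenediamine (neutral); total -2. So Os + (-2) = 0, giving Os = +2.
Ligands are named alphabetically: aqua before bromo before ethylenediamine.

diaquadibromo(ethylenediamine)osmium(II)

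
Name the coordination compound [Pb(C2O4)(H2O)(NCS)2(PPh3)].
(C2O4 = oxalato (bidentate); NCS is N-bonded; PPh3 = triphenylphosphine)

There is no counter-ion, so the complex is neutral overall.
Ligand charges: 1×aqua (neutral), 1×oxalato (-2 each), 2×isothiocyanato (-1 each), 1×triphenylphosphine (neutral); total -4. So Pb + (-4) = 0, giving Pb = +4.
Ligands are named alphabetically: aqua before isothiocyanato before oxalato before triphenylphosphine.

aquadiisothiocyanatooxalato(triphenylphosphine)lead(IV)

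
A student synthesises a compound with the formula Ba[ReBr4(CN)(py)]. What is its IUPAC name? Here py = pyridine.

barium tetrabromocyano(pyridine)rhenate(III)

The 1 barium counter-ion carries a total charge of +2, so each complex ion is 2−.
Ligand charges: 1×cyano (-1 each), 1×pyridine (neutral), 4×bromo (-1 each); total -5. So Re + (-5) = 2−, giving Re = +3.
The complex ion is anionic, so rhenium takes the -ate form rhenate(III).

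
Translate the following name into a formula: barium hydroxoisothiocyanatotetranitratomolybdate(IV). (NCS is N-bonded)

Ba[Mo(NCS)(NO3)4(OH)]

Ligands: 1 hydroxo (OH, -1), 4 nitrato (NO3, -1), 1 isothiocyanato (NCS, -1). Ligand charge sum = -6.
With Mo in oxidation state +4, the complex ion is [Mo...]^2−.
Charge balance with barium (+2) requires 1 complex ion per 1 barium.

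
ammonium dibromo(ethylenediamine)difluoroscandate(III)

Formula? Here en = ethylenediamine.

NH4[ScBr2(en)F2]

Ligands: 1 ethylenediamine (en, neutral), 2 fluoro (F, -1), 2 bromo (Br, -1). Ligand charge sum = -4.
Charge balance with ammonium (+1) requires 1 complex ion per 1 ammonium.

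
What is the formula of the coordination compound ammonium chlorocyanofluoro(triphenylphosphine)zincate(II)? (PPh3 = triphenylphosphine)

Ligands: 1 cyano (CN, -1), 1 fluoro (F, -1), 1 triphenylphosphine (PPh3, neutral), 1 chloro (Cl, -1). Ligand charge sum = -3.
With Zn in oxidation state +2, the complex ion is [Zn...]^1−.
Charge balance with ammonium (+1) requires 1 complex ion per 1 ammonium.

NH4[ZnCl(CN)F(PPh3)]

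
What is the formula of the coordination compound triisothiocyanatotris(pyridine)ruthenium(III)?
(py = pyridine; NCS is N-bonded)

[Ru(NCS)3(py)3]

Ligands: 3 pyridine (py, neutral), 3 isothiocyanato (NCS, -1). Ligand charge sum = -3.
With Ru in oxidation state +3, the complex ion is [Ru...].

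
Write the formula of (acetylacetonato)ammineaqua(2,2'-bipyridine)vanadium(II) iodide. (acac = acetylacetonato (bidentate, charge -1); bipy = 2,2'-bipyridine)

Ligands: 1 aqua (H2O, neutral), 1 acetylacetonato (acac, -1), 1 ammine (NH3, neutral), 1 2,2'-bipyridine (bipy, neutral). Ligand charge sum = -1.
Charge balance with iodide (-1) requires 1 complex ion per 1 iodide.

[V(acac)(bipy)(H2O)(NH3)]I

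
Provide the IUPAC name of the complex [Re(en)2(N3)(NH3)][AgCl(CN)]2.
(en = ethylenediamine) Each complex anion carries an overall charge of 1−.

Both ions are complex: the cation is named first with the plain metal name, the anion second with the -ate form; each ion's ligands are alphabetised independently.
The complex anion is given as 1−; its ligand charges sum to -2, so Ag = +1.
With 2 anions per cation, the cation must be 2×1 = 2+.
Cation: ligand charges sum to -1; for the ion to be 2+, Re = +3.

ammineazidobis(ethylenediamine)rhenium(III) chlorocyanoargentate(I)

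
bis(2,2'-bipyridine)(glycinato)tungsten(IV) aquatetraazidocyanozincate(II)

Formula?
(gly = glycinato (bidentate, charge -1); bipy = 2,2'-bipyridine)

[W(bipy)2(gly)][Zn(CN)(H2O)(N3)4]

Cation [W…]: ligand charges -1, W(IV) ⇒ ion charge 3+.
Anion [Zn…]: ligand charges -5, Zn(II) ⇒ ion charge 3−.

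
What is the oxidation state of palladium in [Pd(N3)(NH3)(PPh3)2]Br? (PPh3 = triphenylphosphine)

1 bromide outside the brackets (-1 each) → the complex ion is 1+.
Ligand charges: 1×N3 = -1; 2×PPh3 neutral; 1×NH3 neutral; sum -1.
Pd + (-1) = 1+ ⇒ Pd is +2.

+2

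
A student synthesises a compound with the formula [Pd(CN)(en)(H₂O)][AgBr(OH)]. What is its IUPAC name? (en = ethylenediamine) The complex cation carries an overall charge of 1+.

The complex cation is given as 1+; its ligand charges sum to -1, so Pd = +2.
A 1:1 salt means the anion carries the equal and opposite charge, 1−.
Anion: ligand charges sum to -2; for the ion to be 1−, Ag = +1.

aquacyano(ethylenediamine)palladium(II) bromohydroxoargentate(I)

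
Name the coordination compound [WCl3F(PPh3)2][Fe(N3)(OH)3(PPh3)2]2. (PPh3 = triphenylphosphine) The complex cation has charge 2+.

The complex cation is given as 2+; its ligand charges sum to -4, so W = +6.
With 2 anions per cation, each anion must be 2/2 = 1−.
Anion: ligand charges sum to -4; for the ion to be 1−, Fe = +3.

trichlorofluorobis(triphenylphosphine)tungsten(VI) azidotrihydroxobis(triphenylphosphine)ferrate(III)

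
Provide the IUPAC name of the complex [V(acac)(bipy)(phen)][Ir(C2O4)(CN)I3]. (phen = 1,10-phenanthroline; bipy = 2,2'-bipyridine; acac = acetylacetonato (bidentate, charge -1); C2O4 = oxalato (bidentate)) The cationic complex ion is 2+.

The complex cation is given as 2+; its ligand charges sum to -1, so V = +3.
A 1:1 salt means the anion carries the equal and opposite charge, 2−.
Anion: ligand charges sum to -6; for the ion to be 2−, Ir = +4.

(acetylacetonato)(2,2'-bipyridine)(1,10-phenanthroline)vanadium(III) cyanotriiodooxalatoiridate(IV)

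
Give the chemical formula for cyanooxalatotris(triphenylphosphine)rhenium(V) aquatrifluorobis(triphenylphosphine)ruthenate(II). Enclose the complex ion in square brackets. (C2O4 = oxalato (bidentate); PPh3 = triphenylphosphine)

Cation [Re…]: ligand charges -3, Re(V) ⇒ ion charge 2+.
Anion [Ru…]: ligand charges -3, Ru(II) ⇒ ion charge 1−.
One 2+ cation requires 2 of the 1− anion.

[Re(C2O4)(CN)(PPh3)3][RuF3(H2O)(PPh3)2]2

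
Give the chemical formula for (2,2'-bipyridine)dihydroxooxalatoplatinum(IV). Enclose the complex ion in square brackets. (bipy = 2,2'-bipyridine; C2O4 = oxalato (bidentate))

Ligands: 2 hydroxo (OH, -1), 1 2,2'-bipyridine (bipy, neutral), 1 oxalato (C2O4, -2). Ligand charge sum = -4.
With Pt in oxidation state +4, the complex ion is [Pt...].

[Pt(bipy)(C2O4)(OH)2]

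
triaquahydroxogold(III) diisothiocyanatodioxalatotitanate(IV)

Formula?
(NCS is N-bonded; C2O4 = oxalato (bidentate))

[Au(H2O)3(OH)][Ti(C2O4)2(NCS)2]

Cation [Au…]: ligand charges -1, Au(III) ⇒ ion charge 2+.
Anion [Ti…]: ligand charges -6, Ti(IV) ⇒ ion charge 2−.
One 2+ cation balances one 2− anion.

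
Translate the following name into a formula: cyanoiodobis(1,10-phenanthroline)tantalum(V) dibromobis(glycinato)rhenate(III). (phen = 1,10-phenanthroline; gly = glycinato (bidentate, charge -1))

[Ta(CN)I(phen)2][ReBr2(gly)2]3

Cation [Ta…]: ligand charges -2, Ta(V) ⇒ ion charge 3+.
Anion [Re…]: ligand charges -4, Re(III) ⇒ ion charge 1−.
One 3+ cation requires 3 of the 1− anion.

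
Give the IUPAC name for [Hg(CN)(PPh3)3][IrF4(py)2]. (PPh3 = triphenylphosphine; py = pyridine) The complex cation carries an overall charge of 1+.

Both ions are complex: the cation is named first with the plain metal name, the anion second with the -ate form; each ion's ligands are alphabetised independently.
The complex cation is given as 1+; its ligand charges sum to -1, so Hg = +2.
A 1:1 salt means the anion carries the equal and opposite charge, 1−.
Anion: ligand charges sum to -4; for the ion to be 1−, Ir = +3.

cyanotris(triphenylphosphine)mercury(II) tetrafluorobis(pyridine)iridate(III)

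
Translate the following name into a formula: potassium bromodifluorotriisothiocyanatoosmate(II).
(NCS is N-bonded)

K4[OsBrF2(NCS)3]

Ligands: 3 isothiocyanato (NCS, -1), 2 fluoro (F, -1), 1 bromo (Br, -1). Ligand charge sum = -6.
With Os in oxidation state +2, the complex ion is [Os...]^4−.
Charge balance with potassium (+1) requires 1 complex ion per 4 potassium.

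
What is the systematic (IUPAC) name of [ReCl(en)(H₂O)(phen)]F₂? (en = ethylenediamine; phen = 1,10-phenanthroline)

The 2 fluoride counter-ions carry a total charge of -2, so each complex ion is 2+.
Ligand charges: 1×chloro (-1 each), 1×ethylenediamine (neutral), 1×aqua (neutral), 1×1,10-phenanthroline (neutral); total -1. So Re + (-1) = 2+, giving Re = +3.
Ligands are named alphabetically: aqua before chloro before ethylenediamine before phenanthroline.

aquachloro(ethylenediamine)(1,10-phenanthroline)rhenium(III) fluoride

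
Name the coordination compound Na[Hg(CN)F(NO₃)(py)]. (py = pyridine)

The 1 sodium counter-ion carries a total charge of +1, so each complex ion is 1−.
Ligand charges: 1×nitrato (-1 each), 1×cyano (-1 each), 1×pyridine (neutral), 1×fluoro (-1 each); total -3. So Hg + (-3) = 1−, giving Hg = +2.
The complex ion is anionic, so mercury takes the -ate form mercurate(II).

sodium cyanofluoronitrato(pyridine)mercurate(II)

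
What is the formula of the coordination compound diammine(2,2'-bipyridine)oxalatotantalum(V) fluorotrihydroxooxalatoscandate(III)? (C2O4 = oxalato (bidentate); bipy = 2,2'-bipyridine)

Cation [Ta…]: ligand charges -2, Ta(V) ⇒ ion charge 3+.
Anion [Sc…]: ligand charges -6, Sc(III) ⇒ ion charge 3−.
One 3+ cation balances one 3− anion.

[Ta(bipy)(C2O4)(NH3)2][Sc(C2O4)F(OH)3]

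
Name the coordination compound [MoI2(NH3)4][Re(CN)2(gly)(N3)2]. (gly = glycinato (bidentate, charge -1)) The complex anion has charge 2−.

tetraamminediiodomolybdenum(IV) diazidodicyano(glycinato)rhenate(III)

The complex anion is given as 2−; its ligand charges sum to -5, so Re = +3.
A 1:1 salt means the cation carries the equal and opposite charge, 2+.
Cation: ligand charges sum to -2; for the ion to be 2+, Mo = +4.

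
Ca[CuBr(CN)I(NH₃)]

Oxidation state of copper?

+1

1 calcium outside the brackets (+2 each) → the complex ion is 2−.
Ligand charges: 1×I = -1; 1×NH3 neutral; 1×CN = -1; 1×Br = -1; sum -3.
Cu + (-3) = 2− ⇒ Cu is +1.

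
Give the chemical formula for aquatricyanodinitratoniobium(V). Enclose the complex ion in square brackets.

Ligands: 3 cyano (CN, -1), 1 aqua (H2O, neutral), 2 nitrato (NO3, -1). Ligand charge sum = -5.
With Nb in oxidation state +5, the complex ion is [Nb...].

[Nb(CN)3(H2O)(NO3)2]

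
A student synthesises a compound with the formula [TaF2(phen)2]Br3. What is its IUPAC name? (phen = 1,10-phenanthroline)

difluorobis(1,10-phenanthroline)tantalum(V) bromide

The 3 bromide counter-ions carry a total charge of -3, so each complex ion is 3+.
Ligand charges: 2×1,10-phenanthroline (neutral), 2×fluoro (-1 each); total -2. So Ta + (-2) = 3+, giving Ta = +5.
Ligands are named alphabetically: fluoro before phenanthroline.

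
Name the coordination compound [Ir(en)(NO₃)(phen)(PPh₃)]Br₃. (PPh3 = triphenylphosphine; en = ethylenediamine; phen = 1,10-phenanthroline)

The 3 bromide counter-ions carry a total charge of -3, so each complex ion is 3+.
Ligand charges: 1×nitrato (-1 each), 1×triphenylphosphine (neutral), 1×ethylenediamine (neutral), 1×1,10-phenanthroline (neutral); total -1. So Ir + (-1) = 3+, giving Ir = +4.
Ligands are named alphabetically: ethylenediamine before nitrato before phenanthroline before triphenylphosphine.

(ethylenediamine)nitrato(1,10-phenanthroline)(triphenylphosphine)iridium(IV) bromide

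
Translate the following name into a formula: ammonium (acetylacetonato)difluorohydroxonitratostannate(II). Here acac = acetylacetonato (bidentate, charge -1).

(NH4)3[Sn(acac)F2(NO3)(OH)]

Ligands: 1 hydroxo (OH, -1), 1 nitrato (NO3, -1), 1 acetylacetonato (acac, -1), 2 fluoro (F, -1). Ligand charge sum = -5.
Charge balance with ammonium (+1) requires 1 complex ion per 3 ammonium.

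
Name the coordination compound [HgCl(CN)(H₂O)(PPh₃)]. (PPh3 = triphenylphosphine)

There is no counter-ion, so the complex is neutral overall.
Ligand charges: 1×cyano (-1 each), 1×triphenylphosphine (neutral), 1×chloro (-1 each), 1×aqua (neutral); total -2. So Hg + (-2) = 0, giving Hg = +2.
Ligands are named alphabetically: aqua before chloro before cyano before triphenylphosphine.

aquachlorocyano(triphenylphosphine)mercury(II)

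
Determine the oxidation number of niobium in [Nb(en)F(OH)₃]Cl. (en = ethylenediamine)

1 chloride outside the brackets (-1 each) → the complex ion is 1+.
Ligand charges: 1×F = -1; 3×OH = -3; 1×en neutral; sum -4.
Nb + (-4) = 1+ ⇒ Nb is +5.

+5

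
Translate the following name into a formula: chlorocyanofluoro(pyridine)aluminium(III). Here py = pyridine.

Ligands: 1 fluoro (F, -1), 1 pyridine (py, neutral), 1 cyano (CN, -1), 1 chloro (Cl, -1). Ligand charge sum = -3.
With Al in oxidation state +3, the complex ion is [Al...].

[AlCl(CN)F(py)]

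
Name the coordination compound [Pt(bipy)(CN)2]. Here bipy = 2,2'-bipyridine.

There is no counter-ion, so the complex is neutral overall.
Ligand charges: 1×2,2'-bipyridine (neutral), 2×cyano (-1 each); total -2. So Pt + (-2) = 0, giving Pt = +2.
Ligands are named alphabetically: bipyridine before cyano.

(2,2'-bipyridine)dicyanoplatinum(II)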